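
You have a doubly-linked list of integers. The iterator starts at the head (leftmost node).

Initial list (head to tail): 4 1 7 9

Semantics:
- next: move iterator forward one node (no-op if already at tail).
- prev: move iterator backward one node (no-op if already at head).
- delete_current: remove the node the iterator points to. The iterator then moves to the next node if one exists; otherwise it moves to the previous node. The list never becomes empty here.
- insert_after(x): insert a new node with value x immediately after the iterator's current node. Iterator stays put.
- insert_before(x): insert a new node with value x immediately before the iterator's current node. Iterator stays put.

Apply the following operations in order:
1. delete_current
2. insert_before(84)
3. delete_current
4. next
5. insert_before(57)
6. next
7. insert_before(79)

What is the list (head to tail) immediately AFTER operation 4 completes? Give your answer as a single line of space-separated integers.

After 1 (delete_current): list=[1, 7, 9] cursor@1
After 2 (insert_before(84)): list=[84, 1, 7, 9] cursor@1
After 3 (delete_current): list=[84, 7, 9] cursor@7
After 4 (next): list=[84, 7, 9] cursor@9

Answer: 84 7 9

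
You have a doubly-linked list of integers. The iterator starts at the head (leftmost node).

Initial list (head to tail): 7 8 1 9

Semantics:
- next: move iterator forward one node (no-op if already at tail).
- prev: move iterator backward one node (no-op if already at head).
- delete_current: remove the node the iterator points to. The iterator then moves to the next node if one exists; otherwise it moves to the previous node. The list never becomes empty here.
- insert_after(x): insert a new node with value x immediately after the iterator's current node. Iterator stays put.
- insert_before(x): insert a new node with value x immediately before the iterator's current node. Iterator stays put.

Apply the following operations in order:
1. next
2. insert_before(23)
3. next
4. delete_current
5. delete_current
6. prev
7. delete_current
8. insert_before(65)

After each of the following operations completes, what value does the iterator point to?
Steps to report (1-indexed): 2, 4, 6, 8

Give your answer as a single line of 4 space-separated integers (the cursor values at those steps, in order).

After 1 (next): list=[7, 8, 1, 9] cursor@8
After 2 (insert_before(23)): list=[7, 23, 8, 1, 9] cursor@8
After 3 (next): list=[7, 23, 8, 1, 9] cursor@1
After 4 (delete_current): list=[7, 23, 8, 9] cursor@9
After 5 (delete_current): list=[7, 23, 8] cursor@8
After 6 (prev): list=[7, 23, 8] cursor@23
After 7 (delete_current): list=[7, 8] cursor@8
After 8 (insert_before(65)): list=[7, 65, 8] cursor@8

Answer: 8 9 23 8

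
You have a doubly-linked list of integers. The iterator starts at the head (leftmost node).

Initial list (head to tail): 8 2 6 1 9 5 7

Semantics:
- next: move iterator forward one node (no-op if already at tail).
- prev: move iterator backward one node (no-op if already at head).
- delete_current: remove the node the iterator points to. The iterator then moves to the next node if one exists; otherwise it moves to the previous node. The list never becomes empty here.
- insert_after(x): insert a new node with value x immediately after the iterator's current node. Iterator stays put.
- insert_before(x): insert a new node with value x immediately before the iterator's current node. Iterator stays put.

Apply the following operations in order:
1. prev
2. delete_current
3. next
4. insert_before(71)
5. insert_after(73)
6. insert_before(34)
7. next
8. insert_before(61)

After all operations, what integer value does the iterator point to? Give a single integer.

After 1 (prev): list=[8, 2, 6, 1, 9, 5, 7] cursor@8
After 2 (delete_current): list=[2, 6, 1, 9, 5, 7] cursor@2
After 3 (next): list=[2, 6, 1, 9, 5, 7] cursor@6
After 4 (insert_before(71)): list=[2, 71, 6, 1, 9, 5, 7] cursor@6
After 5 (insert_after(73)): list=[2, 71, 6, 73, 1, 9, 5, 7] cursor@6
After 6 (insert_before(34)): list=[2, 71, 34, 6, 73, 1, 9, 5, 7] cursor@6
After 7 (next): list=[2, 71, 34, 6, 73, 1, 9, 5, 7] cursor@73
After 8 (insert_before(61)): list=[2, 71, 34, 6, 61, 73, 1, 9, 5, 7] cursor@73

Answer: 73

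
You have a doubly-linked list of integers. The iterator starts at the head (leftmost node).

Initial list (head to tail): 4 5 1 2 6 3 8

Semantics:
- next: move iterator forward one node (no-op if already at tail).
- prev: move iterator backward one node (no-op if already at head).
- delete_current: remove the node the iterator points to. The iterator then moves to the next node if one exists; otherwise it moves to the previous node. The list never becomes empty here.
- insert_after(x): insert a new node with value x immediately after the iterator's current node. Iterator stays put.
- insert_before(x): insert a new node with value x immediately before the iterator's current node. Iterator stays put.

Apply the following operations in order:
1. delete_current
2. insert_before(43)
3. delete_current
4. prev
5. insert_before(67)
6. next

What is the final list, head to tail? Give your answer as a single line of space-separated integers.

Answer: 67 43 1 2 6 3 8

Derivation:
After 1 (delete_current): list=[5, 1, 2, 6, 3, 8] cursor@5
After 2 (insert_before(43)): list=[43, 5, 1, 2, 6, 3, 8] cursor@5
After 3 (delete_current): list=[43, 1, 2, 6, 3, 8] cursor@1
After 4 (prev): list=[43, 1, 2, 6, 3, 8] cursor@43
After 5 (insert_before(67)): list=[67, 43, 1, 2, 6, 3, 8] cursor@43
After 6 (next): list=[67, 43, 1, 2, 6, 3, 8] cursor@1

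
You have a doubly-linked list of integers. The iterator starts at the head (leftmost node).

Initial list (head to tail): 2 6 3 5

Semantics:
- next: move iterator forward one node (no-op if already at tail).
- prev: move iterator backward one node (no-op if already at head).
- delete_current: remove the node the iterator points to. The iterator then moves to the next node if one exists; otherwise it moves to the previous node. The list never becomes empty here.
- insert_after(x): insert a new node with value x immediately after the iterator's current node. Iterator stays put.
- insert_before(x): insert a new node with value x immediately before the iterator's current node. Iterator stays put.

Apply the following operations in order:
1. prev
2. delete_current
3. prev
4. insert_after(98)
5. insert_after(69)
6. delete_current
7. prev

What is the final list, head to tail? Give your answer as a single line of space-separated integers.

Answer: 69 98 3 5

Derivation:
After 1 (prev): list=[2, 6, 3, 5] cursor@2
After 2 (delete_current): list=[6, 3, 5] cursor@6
After 3 (prev): list=[6, 3, 5] cursor@6
After 4 (insert_after(98)): list=[6, 98, 3, 5] cursor@6
After 5 (insert_after(69)): list=[6, 69, 98, 3, 5] cursor@6
After 6 (delete_current): list=[69, 98, 3, 5] cursor@69
After 7 (prev): list=[69, 98, 3, 5] cursor@69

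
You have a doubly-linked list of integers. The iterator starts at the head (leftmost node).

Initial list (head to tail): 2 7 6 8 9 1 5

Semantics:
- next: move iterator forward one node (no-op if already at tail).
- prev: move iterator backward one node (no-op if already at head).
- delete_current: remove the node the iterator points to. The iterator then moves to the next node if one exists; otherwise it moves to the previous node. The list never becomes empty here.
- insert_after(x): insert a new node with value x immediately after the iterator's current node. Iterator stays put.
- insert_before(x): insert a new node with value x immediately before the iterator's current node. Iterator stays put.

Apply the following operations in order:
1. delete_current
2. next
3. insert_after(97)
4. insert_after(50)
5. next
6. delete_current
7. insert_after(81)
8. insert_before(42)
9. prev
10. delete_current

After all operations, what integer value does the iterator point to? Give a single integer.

Answer: 97

Derivation:
After 1 (delete_current): list=[7, 6, 8, 9, 1, 5] cursor@7
After 2 (next): list=[7, 6, 8, 9, 1, 5] cursor@6
After 3 (insert_after(97)): list=[7, 6, 97, 8, 9, 1, 5] cursor@6
After 4 (insert_after(50)): list=[7, 6, 50, 97, 8, 9, 1, 5] cursor@6
After 5 (next): list=[7, 6, 50, 97, 8, 9, 1, 5] cursor@50
After 6 (delete_current): list=[7, 6, 97, 8, 9, 1, 5] cursor@97
After 7 (insert_after(81)): list=[7, 6, 97, 81, 8, 9, 1, 5] cursor@97
After 8 (insert_before(42)): list=[7, 6, 42, 97, 81, 8, 9, 1, 5] cursor@97
After 9 (prev): list=[7, 6, 42, 97, 81, 8, 9, 1, 5] cursor@42
After 10 (delete_current): list=[7, 6, 97, 81, 8, 9, 1, 5] cursor@97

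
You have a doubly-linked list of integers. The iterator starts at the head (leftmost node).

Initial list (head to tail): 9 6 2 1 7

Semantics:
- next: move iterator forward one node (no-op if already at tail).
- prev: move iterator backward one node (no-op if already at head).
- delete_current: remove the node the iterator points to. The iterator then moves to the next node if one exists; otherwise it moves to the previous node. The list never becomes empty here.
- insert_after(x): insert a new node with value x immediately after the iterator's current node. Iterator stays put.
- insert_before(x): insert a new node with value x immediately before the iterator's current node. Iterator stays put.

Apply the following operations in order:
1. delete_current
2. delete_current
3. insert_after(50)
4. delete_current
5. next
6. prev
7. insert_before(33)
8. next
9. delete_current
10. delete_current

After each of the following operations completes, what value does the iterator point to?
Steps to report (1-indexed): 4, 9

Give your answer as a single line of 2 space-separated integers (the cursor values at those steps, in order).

After 1 (delete_current): list=[6, 2, 1, 7] cursor@6
After 2 (delete_current): list=[2, 1, 7] cursor@2
After 3 (insert_after(50)): list=[2, 50, 1, 7] cursor@2
After 4 (delete_current): list=[50, 1, 7] cursor@50
After 5 (next): list=[50, 1, 7] cursor@1
After 6 (prev): list=[50, 1, 7] cursor@50
After 7 (insert_before(33)): list=[33, 50, 1, 7] cursor@50
After 8 (next): list=[33, 50, 1, 7] cursor@1
After 9 (delete_current): list=[33, 50, 7] cursor@7
After 10 (delete_current): list=[33, 50] cursor@50

Answer: 50 7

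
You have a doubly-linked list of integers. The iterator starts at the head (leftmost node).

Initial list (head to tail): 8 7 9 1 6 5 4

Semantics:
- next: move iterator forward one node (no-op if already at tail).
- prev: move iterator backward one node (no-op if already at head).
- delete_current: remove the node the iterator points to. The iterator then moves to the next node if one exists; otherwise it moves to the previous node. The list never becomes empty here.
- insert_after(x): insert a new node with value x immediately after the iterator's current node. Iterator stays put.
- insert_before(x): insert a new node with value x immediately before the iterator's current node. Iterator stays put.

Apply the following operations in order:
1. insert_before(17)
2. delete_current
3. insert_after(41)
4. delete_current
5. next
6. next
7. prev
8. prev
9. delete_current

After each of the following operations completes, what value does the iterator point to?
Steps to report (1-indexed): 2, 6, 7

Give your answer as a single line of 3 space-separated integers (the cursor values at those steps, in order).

After 1 (insert_before(17)): list=[17, 8, 7, 9, 1, 6, 5, 4] cursor@8
After 2 (delete_current): list=[17, 7, 9, 1, 6, 5, 4] cursor@7
After 3 (insert_after(41)): list=[17, 7, 41, 9, 1, 6, 5, 4] cursor@7
After 4 (delete_current): list=[17, 41, 9, 1, 6, 5, 4] cursor@41
After 5 (next): list=[17, 41, 9, 1, 6, 5, 4] cursor@9
After 6 (next): list=[17, 41, 9, 1, 6, 5, 4] cursor@1
After 7 (prev): list=[17, 41, 9, 1, 6, 5, 4] cursor@9
After 8 (prev): list=[17, 41, 9, 1, 6, 5, 4] cursor@41
After 9 (delete_current): list=[17, 9, 1, 6, 5, 4] cursor@9

Answer: 7 1 9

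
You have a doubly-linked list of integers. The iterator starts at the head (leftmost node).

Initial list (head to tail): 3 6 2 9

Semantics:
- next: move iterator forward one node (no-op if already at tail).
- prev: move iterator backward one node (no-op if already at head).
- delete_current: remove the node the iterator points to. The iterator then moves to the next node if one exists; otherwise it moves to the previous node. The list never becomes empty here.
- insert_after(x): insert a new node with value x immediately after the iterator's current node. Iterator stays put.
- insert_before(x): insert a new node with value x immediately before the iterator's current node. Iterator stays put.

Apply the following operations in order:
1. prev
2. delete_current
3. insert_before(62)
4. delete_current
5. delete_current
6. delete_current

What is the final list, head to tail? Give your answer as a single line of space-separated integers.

Answer: 62

Derivation:
After 1 (prev): list=[3, 6, 2, 9] cursor@3
After 2 (delete_current): list=[6, 2, 9] cursor@6
After 3 (insert_before(62)): list=[62, 6, 2, 9] cursor@6
After 4 (delete_current): list=[62, 2, 9] cursor@2
After 5 (delete_current): list=[62, 9] cursor@9
After 6 (delete_current): list=[62] cursor@62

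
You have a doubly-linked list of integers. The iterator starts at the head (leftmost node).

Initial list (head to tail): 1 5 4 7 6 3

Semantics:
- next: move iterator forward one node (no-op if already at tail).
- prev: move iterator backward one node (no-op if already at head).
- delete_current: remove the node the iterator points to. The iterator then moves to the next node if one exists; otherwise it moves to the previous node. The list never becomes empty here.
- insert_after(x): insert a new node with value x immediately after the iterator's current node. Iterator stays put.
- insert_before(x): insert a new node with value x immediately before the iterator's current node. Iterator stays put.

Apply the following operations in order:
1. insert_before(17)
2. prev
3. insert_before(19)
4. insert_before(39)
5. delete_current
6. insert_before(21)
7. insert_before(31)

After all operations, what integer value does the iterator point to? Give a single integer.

Answer: 1

Derivation:
After 1 (insert_before(17)): list=[17, 1, 5, 4, 7, 6, 3] cursor@1
After 2 (prev): list=[17, 1, 5, 4, 7, 6, 3] cursor@17
After 3 (insert_before(19)): list=[19, 17, 1, 5, 4, 7, 6, 3] cursor@17
After 4 (insert_before(39)): list=[19, 39, 17, 1, 5, 4, 7, 6, 3] cursor@17
After 5 (delete_current): list=[19, 39, 1, 5, 4, 7, 6, 3] cursor@1
After 6 (insert_before(21)): list=[19, 39, 21, 1, 5, 4, 7, 6, 3] cursor@1
After 7 (insert_before(31)): list=[19, 39, 21, 31, 1, 5, 4, 7, 6, 3] cursor@1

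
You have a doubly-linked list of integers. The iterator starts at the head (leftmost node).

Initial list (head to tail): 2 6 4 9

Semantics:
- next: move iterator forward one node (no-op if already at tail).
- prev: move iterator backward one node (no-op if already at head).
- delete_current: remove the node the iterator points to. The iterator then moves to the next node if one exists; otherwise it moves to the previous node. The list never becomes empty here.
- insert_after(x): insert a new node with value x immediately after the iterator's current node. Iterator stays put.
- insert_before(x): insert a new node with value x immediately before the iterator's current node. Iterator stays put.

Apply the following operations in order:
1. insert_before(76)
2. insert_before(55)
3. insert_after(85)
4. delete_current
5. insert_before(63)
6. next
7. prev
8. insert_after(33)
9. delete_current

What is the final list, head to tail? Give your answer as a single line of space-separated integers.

Answer: 76 55 63 33 6 4 9

Derivation:
After 1 (insert_before(76)): list=[76, 2, 6, 4, 9] cursor@2
After 2 (insert_before(55)): list=[76, 55, 2, 6, 4, 9] cursor@2
After 3 (insert_after(85)): list=[76, 55, 2, 85, 6, 4, 9] cursor@2
After 4 (delete_current): list=[76, 55, 85, 6, 4, 9] cursor@85
After 5 (insert_before(63)): list=[76, 55, 63, 85, 6, 4, 9] cursor@85
After 6 (next): list=[76, 55, 63, 85, 6, 4, 9] cursor@6
After 7 (prev): list=[76, 55, 63, 85, 6, 4, 9] cursor@85
After 8 (insert_after(33)): list=[76, 55, 63, 85, 33, 6, 4, 9] cursor@85
After 9 (delete_current): list=[76, 55, 63, 33, 6, 4, 9] cursor@33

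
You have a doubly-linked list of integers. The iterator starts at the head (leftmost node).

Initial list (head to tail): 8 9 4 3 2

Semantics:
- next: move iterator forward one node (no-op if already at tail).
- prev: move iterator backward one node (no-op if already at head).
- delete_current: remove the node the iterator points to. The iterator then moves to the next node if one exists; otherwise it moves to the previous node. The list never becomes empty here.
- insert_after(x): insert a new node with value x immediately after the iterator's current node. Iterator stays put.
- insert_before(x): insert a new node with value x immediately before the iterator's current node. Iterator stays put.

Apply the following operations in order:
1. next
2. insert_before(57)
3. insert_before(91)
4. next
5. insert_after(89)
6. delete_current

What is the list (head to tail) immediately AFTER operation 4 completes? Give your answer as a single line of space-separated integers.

Answer: 8 57 91 9 4 3 2

Derivation:
After 1 (next): list=[8, 9, 4, 3, 2] cursor@9
After 2 (insert_before(57)): list=[8, 57, 9, 4, 3, 2] cursor@9
After 3 (insert_before(91)): list=[8, 57, 91, 9, 4, 3, 2] cursor@9
After 4 (next): list=[8, 57, 91, 9, 4, 3, 2] cursor@4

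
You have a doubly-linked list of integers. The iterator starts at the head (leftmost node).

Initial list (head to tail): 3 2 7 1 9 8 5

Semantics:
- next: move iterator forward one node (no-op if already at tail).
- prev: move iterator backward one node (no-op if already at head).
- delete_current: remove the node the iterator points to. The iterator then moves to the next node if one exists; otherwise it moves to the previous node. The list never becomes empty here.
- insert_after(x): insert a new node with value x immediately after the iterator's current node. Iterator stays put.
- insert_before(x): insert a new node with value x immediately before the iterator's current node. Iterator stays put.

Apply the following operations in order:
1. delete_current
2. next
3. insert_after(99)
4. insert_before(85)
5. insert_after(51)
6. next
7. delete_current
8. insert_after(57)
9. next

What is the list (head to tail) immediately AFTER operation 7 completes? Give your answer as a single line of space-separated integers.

Answer: 2 85 7 99 1 9 8 5

Derivation:
After 1 (delete_current): list=[2, 7, 1, 9, 8, 5] cursor@2
After 2 (next): list=[2, 7, 1, 9, 8, 5] cursor@7
After 3 (insert_after(99)): list=[2, 7, 99, 1, 9, 8, 5] cursor@7
After 4 (insert_before(85)): list=[2, 85, 7, 99, 1, 9, 8, 5] cursor@7
After 5 (insert_after(51)): list=[2, 85, 7, 51, 99, 1, 9, 8, 5] cursor@7
After 6 (next): list=[2, 85, 7, 51, 99, 1, 9, 8, 5] cursor@51
After 7 (delete_current): list=[2, 85, 7, 99, 1, 9, 8, 5] cursor@99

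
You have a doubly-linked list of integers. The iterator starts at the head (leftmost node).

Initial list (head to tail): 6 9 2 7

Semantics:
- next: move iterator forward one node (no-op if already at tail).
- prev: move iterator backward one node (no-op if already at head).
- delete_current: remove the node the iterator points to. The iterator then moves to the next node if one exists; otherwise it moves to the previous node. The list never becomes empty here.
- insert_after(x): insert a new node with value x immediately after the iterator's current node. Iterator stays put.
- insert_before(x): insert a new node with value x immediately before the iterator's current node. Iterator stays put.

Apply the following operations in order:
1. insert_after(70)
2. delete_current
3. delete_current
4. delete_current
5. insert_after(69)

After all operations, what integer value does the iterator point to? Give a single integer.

Answer: 2

Derivation:
After 1 (insert_after(70)): list=[6, 70, 9, 2, 7] cursor@6
After 2 (delete_current): list=[70, 9, 2, 7] cursor@70
After 3 (delete_current): list=[9, 2, 7] cursor@9
After 4 (delete_current): list=[2, 7] cursor@2
After 5 (insert_after(69)): list=[2, 69, 7] cursor@2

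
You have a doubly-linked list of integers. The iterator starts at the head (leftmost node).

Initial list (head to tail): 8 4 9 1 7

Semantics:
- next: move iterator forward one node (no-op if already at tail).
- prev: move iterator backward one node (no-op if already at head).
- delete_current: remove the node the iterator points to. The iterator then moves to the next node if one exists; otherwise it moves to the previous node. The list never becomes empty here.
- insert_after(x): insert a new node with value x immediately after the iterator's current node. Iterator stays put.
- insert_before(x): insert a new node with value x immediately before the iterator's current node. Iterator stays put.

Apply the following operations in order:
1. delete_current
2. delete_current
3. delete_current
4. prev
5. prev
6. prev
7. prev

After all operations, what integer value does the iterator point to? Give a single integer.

After 1 (delete_current): list=[4, 9, 1, 7] cursor@4
After 2 (delete_current): list=[9, 1, 7] cursor@9
After 3 (delete_current): list=[1, 7] cursor@1
After 4 (prev): list=[1, 7] cursor@1
After 5 (prev): list=[1, 7] cursor@1
After 6 (prev): list=[1, 7] cursor@1
After 7 (prev): list=[1, 7] cursor@1

Answer: 1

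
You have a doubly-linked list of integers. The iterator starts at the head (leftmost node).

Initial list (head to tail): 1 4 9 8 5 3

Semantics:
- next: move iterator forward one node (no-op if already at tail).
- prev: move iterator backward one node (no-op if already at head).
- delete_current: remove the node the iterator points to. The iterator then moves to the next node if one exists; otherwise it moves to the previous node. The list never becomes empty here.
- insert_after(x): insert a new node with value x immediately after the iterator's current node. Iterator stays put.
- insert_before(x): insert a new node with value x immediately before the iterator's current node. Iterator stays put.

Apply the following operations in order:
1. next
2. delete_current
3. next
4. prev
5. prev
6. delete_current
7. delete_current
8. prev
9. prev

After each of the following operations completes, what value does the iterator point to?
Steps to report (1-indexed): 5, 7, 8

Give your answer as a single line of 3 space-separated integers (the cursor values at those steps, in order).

Answer: 1 8 8

Derivation:
After 1 (next): list=[1, 4, 9, 8, 5, 3] cursor@4
After 2 (delete_current): list=[1, 9, 8, 5, 3] cursor@9
After 3 (next): list=[1, 9, 8, 5, 3] cursor@8
After 4 (prev): list=[1, 9, 8, 5, 3] cursor@9
After 5 (prev): list=[1, 9, 8, 5, 3] cursor@1
After 6 (delete_current): list=[9, 8, 5, 3] cursor@9
After 7 (delete_current): list=[8, 5, 3] cursor@8
After 8 (prev): list=[8, 5, 3] cursor@8
After 9 (prev): list=[8, 5, 3] cursor@8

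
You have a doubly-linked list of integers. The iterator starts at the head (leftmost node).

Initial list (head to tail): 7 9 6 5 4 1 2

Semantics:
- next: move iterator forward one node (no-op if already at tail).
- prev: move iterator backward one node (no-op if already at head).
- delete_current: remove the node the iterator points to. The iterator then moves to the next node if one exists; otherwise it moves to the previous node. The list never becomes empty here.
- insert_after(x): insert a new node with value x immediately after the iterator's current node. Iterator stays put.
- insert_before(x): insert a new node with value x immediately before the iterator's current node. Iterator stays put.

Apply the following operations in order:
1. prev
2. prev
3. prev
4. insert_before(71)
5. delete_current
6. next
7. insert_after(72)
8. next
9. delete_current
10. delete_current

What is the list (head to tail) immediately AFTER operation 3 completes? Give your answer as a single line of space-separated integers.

Answer: 7 9 6 5 4 1 2

Derivation:
After 1 (prev): list=[7, 9, 6, 5, 4, 1, 2] cursor@7
After 2 (prev): list=[7, 9, 6, 5, 4, 1, 2] cursor@7
After 3 (prev): list=[7, 9, 6, 5, 4, 1, 2] cursor@7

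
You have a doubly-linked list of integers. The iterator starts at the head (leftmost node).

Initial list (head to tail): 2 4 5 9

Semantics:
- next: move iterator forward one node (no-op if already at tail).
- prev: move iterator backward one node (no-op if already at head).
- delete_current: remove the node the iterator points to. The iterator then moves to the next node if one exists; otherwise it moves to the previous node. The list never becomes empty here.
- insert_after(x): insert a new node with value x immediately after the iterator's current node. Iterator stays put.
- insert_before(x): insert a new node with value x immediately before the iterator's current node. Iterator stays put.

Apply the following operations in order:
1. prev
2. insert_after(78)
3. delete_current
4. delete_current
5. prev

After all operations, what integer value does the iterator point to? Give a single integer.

After 1 (prev): list=[2, 4, 5, 9] cursor@2
After 2 (insert_after(78)): list=[2, 78, 4, 5, 9] cursor@2
After 3 (delete_current): list=[78, 4, 5, 9] cursor@78
After 4 (delete_current): list=[4, 5, 9] cursor@4
After 5 (prev): list=[4, 5, 9] cursor@4

Answer: 4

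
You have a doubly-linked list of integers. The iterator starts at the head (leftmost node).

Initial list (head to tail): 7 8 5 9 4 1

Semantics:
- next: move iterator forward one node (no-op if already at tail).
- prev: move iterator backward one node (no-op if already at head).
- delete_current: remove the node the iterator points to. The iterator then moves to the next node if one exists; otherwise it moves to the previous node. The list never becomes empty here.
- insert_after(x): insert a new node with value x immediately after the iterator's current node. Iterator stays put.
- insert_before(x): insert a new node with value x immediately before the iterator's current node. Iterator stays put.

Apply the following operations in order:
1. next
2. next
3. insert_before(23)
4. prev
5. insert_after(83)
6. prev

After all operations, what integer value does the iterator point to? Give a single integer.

After 1 (next): list=[7, 8, 5, 9, 4, 1] cursor@8
After 2 (next): list=[7, 8, 5, 9, 4, 1] cursor@5
After 3 (insert_before(23)): list=[7, 8, 23, 5, 9, 4, 1] cursor@5
After 4 (prev): list=[7, 8, 23, 5, 9, 4, 1] cursor@23
After 5 (insert_after(83)): list=[7, 8, 23, 83, 5, 9, 4, 1] cursor@23
After 6 (prev): list=[7, 8, 23, 83, 5, 9, 4, 1] cursor@8

Answer: 8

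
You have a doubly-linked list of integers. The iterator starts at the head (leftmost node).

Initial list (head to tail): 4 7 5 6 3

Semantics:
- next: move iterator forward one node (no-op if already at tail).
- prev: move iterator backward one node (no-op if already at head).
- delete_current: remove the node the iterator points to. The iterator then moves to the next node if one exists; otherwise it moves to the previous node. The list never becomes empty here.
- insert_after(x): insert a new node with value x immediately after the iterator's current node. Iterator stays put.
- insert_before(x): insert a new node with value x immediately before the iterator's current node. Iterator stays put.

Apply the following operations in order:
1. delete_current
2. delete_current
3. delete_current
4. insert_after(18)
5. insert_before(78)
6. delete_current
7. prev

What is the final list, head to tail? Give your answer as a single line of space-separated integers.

After 1 (delete_current): list=[7, 5, 6, 3] cursor@7
After 2 (delete_current): list=[5, 6, 3] cursor@5
After 3 (delete_current): list=[6, 3] cursor@6
After 4 (insert_after(18)): list=[6, 18, 3] cursor@6
After 5 (insert_before(78)): list=[78, 6, 18, 3] cursor@6
After 6 (delete_current): list=[78, 18, 3] cursor@18
After 7 (prev): list=[78, 18, 3] cursor@78

Answer: 78 18 3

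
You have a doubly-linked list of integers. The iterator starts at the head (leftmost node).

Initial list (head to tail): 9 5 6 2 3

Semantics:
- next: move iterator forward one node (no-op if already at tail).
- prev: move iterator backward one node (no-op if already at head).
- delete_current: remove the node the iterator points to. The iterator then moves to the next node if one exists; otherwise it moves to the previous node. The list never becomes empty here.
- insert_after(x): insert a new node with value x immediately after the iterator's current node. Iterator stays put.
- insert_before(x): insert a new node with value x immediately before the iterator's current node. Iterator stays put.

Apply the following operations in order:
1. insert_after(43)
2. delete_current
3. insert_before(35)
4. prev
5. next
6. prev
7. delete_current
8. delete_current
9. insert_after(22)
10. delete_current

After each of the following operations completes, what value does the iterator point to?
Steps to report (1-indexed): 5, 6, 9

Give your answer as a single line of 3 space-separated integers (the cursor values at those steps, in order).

After 1 (insert_after(43)): list=[9, 43, 5, 6, 2, 3] cursor@9
After 2 (delete_current): list=[43, 5, 6, 2, 3] cursor@43
After 3 (insert_before(35)): list=[35, 43, 5, 6, 2, 3] cursor@43
After 4 (prev): list=[35, 43, 5, 6, 2, 3] cursor@35
After 5 (next): list=[35, 43, 5, 6, 2, 3] cursor@43
After 6 (prev): list=[35, 43, 5, 6, 2, 3] cursor@35
After 7 (delete_current): list=[43, 5, 6, 2, 3] cursor@43
After 8 (delete_current): list=[5, 6, 2, 3] cursor@5
After 9 (insert_after(22)): list=[5, 22, 6, 2, 3] cursor@5
After 10 (delete_current): list=[22, 6, 2, 3] cursor@22

Answer: 43 35 5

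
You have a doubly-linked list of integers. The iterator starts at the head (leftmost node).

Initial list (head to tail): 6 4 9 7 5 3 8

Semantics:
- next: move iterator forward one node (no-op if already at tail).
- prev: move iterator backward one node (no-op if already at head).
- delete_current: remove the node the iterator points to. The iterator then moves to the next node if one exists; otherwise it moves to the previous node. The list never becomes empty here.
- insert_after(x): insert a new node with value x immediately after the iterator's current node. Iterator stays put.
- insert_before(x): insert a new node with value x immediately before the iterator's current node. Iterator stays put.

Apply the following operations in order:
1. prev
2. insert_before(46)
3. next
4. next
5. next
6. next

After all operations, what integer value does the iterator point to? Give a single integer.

Answer: 5

Derivation:
After 1 (prev): list=[6, 4, 9, 7, 5, 3, 8] cursor@6
After 2 (insert_before(46)): list=[46, 6, 4, 9, 7, 5, 3, 8] cursor@6
After 3 (next): list=[46, 6, 4, 9, 7, 5, 3, 8] cursor@4
After 4 (next): list=[46, 6, 4, 9, 7, 5, 3, 8] cursor@9
After 5 (next): list=[46, 6, 4, 9, 7, 5, 3, 8] cursor@7
After 6 (next): list=[46, 6, 4, 9, 7, 5, 3, 8] cursor@5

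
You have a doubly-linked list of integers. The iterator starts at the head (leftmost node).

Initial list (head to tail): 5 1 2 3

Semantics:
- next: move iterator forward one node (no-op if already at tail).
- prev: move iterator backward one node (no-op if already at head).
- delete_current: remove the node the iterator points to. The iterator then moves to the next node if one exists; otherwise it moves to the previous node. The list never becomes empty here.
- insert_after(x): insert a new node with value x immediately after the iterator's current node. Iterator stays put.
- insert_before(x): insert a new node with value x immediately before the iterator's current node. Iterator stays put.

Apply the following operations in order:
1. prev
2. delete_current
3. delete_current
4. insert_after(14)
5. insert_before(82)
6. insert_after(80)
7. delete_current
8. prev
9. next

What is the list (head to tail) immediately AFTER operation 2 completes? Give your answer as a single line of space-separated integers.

After 1 (prev): list=[5, 1, 2, 3] cursor@5
After 2 (delete_current): list=[1, 2, 3] cursor@1

Answer: 1 2 3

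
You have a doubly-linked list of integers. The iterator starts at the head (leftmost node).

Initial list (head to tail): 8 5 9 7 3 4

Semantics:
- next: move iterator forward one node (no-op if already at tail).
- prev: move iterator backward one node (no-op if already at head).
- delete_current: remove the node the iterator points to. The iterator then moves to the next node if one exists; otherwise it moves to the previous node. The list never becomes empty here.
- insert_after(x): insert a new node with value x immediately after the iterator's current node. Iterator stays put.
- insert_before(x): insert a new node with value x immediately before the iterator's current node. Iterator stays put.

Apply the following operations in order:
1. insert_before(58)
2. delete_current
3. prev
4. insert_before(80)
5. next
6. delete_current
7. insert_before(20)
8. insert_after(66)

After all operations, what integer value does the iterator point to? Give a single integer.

After 1 (insert_before(58)): list=[58, 8, 5, 9, 7, 3, 4] cursor@8
After 2 (delete_current): list=[58, 5, 9, 7, 3, 4] cursor@5
After 3 (prev): list=[58, 5, 9, 7, 3, 4] cursor@58
After 4 (insert_before(80)): list=[80, 58, 5, 9, 7, 3, 4] cursor@58
After 5 (next): list=[80, 58, 5, 9, 7, 3, 4] cursor@5
After 6 (delete_current): list=[80, 58, 9, 7, 3, 4] cursor@9
After 7 (insert_before(20)): list=[80, 58, 20, 9, 7, 3, 4] cursor@9
After 8 (insert_after(66)): list=[80, 58, 20, 9, 66, 7, 3, 4] cursor@9

Answer: 9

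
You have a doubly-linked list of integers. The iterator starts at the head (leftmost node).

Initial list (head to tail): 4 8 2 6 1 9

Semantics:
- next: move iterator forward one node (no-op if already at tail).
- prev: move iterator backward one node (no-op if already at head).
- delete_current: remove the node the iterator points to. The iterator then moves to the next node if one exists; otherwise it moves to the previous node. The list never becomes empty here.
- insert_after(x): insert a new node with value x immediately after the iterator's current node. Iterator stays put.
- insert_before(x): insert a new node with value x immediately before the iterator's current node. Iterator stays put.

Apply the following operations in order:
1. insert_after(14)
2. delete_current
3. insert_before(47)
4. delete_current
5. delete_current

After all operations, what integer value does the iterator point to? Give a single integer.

After 1 (insert_after(14)): list=[4, 14, 8, 2, 6, 1, 9] cursor@4
After 2 (delete_current): list=[14, 8, 2, 6, 1, 9] cursor@14
After 3 (insert_before(47)): list=[47, 14, 8, 2, 6, 1, 9] cursor@14
After 4 (delete_current): list=[47, 8, 2, 6, 1, 9] cursor@8
After 5 (delete_current): list=[47, 2, 6, 1, 9] cursor@2

Answer: 2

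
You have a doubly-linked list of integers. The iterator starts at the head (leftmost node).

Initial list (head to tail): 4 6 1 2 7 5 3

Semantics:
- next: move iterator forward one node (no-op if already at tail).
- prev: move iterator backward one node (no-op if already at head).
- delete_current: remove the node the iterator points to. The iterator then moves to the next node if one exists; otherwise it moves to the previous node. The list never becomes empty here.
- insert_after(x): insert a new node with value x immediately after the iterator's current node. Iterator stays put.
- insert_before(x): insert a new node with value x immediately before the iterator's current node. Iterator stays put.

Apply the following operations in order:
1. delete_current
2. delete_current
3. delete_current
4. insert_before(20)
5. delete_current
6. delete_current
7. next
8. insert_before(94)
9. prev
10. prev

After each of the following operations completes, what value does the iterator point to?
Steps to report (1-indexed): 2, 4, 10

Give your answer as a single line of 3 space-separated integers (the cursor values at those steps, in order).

Answer: 1 2 5

Derivation:
After 1 (delete_current): list=[6, 1, 2, 7, 5, 3] cursor@6
After 2 (delete_current): list=[1, 2, 7, 5, 3] cursor@1
After 3 (delete_current): list=[2, 7, 5, 3] cursor@2
After 4 (insert_before(20)): list=[20, 2, 7, 5, 3] cursor@2
After 5 (delete_current): list=[20, 7, 5, 3] cursor@7
After 6 (delete_current): list=[20, 5, 3] cursor@5
After 7 (next): list=[20, 5, 3] cursor@3
After 8 (insert_before(94)): list=[20, 5, 94, 3] cursor@3
After 9 (prev): list=[20, 5, 94, 3] cursor@94
After 10 (prev): list=[20, 5, 94, 3] cursor@5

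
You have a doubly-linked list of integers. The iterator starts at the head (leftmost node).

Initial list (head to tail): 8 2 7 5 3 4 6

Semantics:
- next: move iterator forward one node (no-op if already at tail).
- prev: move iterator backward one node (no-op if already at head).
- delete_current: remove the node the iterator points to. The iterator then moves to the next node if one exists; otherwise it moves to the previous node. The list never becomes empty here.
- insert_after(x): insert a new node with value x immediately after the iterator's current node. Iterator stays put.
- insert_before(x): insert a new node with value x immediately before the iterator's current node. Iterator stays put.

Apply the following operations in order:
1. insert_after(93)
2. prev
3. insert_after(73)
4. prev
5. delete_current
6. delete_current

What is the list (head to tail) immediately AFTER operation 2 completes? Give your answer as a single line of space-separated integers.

After 1 (insert_after(93)): list=[8, 93, 2, 7, 5, 3, 4, 6] cursor@8
After 2 (prev): list=[8, 93, 2, 7, 5, 3, 4, 6] cursor@8

Answer: 8 93 2 7 5 3 4 6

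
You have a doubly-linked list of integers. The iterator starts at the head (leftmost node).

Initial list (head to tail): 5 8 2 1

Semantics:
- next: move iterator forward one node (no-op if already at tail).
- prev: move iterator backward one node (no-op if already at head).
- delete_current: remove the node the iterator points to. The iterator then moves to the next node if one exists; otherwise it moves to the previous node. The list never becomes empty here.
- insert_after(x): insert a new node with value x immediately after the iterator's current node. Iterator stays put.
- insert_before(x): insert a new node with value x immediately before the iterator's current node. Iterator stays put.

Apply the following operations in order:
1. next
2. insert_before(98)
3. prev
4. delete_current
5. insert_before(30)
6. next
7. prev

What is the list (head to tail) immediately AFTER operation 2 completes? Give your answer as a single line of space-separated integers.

Answer: 5 98 8 2 1

Derivation:
After 1 (next): list=[5, 8, 2, 1] cursor@8
After 2 (insert_before(98)): list=[5, 98, 8, 2, 1] cursor@8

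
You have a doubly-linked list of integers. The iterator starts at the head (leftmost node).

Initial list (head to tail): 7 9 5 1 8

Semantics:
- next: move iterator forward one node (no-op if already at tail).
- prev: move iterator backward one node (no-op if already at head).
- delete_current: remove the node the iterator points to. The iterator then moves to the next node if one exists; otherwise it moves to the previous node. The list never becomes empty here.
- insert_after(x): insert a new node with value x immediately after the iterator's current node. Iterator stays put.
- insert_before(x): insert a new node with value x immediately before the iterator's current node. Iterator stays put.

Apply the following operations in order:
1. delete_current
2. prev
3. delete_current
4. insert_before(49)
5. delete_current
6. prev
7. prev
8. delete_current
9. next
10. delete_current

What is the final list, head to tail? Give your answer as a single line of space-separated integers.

After 1 (delete_current): list=[9, 5, 1, 8] cursor@9
After 2 (prev): list=[9, 5, 1, 8] cursor@9
After 3 (delete_current): list=[5, 1, 8] cursor@5
After 4 (insert_before(49)): list=[49, 5, 1, 8] cursor@5
After 5 (delete_current): list=[49, 1, 8] cursor@1
After 6 (prev): list=[49, 1, 8] cursor@49
After 7 (prev): list=[49, 1, 8] cursor@49
After 8 (delete_current): list=[1, 8] cursor@1
After 9 (next): list=[1, 8] cursor@8
After 10 (delete_current): list=[1] cursor@1

Answer: 1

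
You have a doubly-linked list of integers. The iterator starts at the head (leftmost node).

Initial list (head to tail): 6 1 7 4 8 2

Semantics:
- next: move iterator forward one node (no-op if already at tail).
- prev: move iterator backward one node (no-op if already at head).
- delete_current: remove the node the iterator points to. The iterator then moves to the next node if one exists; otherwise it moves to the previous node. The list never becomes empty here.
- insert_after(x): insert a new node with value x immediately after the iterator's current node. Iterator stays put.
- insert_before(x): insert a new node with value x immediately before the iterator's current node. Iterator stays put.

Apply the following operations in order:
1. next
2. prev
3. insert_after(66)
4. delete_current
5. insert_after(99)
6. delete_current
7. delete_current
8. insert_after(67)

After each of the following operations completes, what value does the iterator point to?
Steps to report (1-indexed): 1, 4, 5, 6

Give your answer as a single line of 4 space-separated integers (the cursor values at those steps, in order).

Answer: 1 66 66 99

Derivation:
After 1 (next): list=[6, 1, 7, 4, 8, 2] cursor@1
After 2 (prev): list=[6, 1, 7, 4, 8, 2] cursor@6
After 3 (insert_after(66)): list=[6, 66, 1, 7, 4, 8, 2] cursor@6
After 4 (delete_current): list=[66, 1, 7, 4, 8, 2] cursor@66
After 5 (insert_after(99)): list=[66, 99, 1, 7, 4, 8, 2] cursor@66
After 6 (delete_current): list=[99, 1, 7, 4, 8, 2] cursor@99
After 7 (delete_current): list=[1, 7, 4, 8, 2] cursor@1
After 8 (insert_after(67)): list=[1, 67, 7, 4, 8, 2] cursor@1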